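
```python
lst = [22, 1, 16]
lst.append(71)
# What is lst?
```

[22, 1, 16, 71]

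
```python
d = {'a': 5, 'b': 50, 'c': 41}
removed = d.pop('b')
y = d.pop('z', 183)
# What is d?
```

After line 1: d = {'a': 5, 'b': 50, 'c': 41}
After line 2 (pop 'b' returns 50): d = {'a': 5, 'c': 41}, removed = 50
After line 3 (pop 'z' missing, returns default 183): d = {'a': 5, 'c': 41}, y = 183

{'a': 5, 'c': 41}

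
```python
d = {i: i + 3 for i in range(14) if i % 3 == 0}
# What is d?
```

{0: 3, 3: 6, 6: 9, 9: 12, 12: 15}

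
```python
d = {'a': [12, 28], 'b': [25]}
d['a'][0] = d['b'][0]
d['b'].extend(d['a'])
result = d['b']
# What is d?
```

After line 1: d = {'a': [12, 28], 'b': [25]}
After line 2 (a[0] = b[0] = 25): d = {'a': [25, 28], 'b': [25]}
After line 3 (b.extend(a) appends [25, 28]): d = {'a': [25, 28], 'b': [25, 25, 28]}
After line 4: result = d['b'] = [25, 25, 28]

{'a': [25, 28], 'b': [25, 25, 28]}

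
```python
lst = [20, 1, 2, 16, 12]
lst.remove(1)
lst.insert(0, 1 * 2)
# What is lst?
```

After line 1: lst = [20, 1, 2, 16, 12]
After line 2 (remove first 1): lst = [20, 2, 16, 12]
After line 3 (insert 2 at index 0): lst = [2, 20, 2, 16, 12]

[2, 20, 2, 16, 12]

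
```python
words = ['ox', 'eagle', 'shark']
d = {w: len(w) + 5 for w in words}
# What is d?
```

{'ox': 7, 'eagle': 10, 'shark': 10}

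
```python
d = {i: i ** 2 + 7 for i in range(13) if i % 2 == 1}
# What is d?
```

{1: 8, 3: 16, 5: 32, 7: 56, 9: 88, 11: 128}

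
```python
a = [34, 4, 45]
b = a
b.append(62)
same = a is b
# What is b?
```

After line 1: a = [34, 4, 45]
After line 2 (b = a is an alias, same object): a = [34, 4, 45], b = [34, 4, 45]
After line 3 (b.append mutates the shared list): a = [34, 4, 45, 62], b = [34, 4, 45, 62]
After line 4 (same = a is b; same object -> True): same = True

[34, 4, 45, 62]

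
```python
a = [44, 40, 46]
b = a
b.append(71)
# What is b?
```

After line 1: a = [44, 40, 46]
After line 2 (b = a is an alias, same object): a = [44, 40, 46], b = [44, 40, 46]
After line 3 (b.append mutates the shared list): a = [44, 40, 46, 71], b = [44, 40, 46, 71]

[44, 40, 46, 71]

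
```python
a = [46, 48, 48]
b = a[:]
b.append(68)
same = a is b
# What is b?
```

After line 1: a = [46, 48, 48]
After line 2 (b = a[:] is a shallow copy, new object): a = [46, 48, 48], b = [46, 48, 48]
After line 3 (append only mutates b): a = [46, 48, 48], b = [46, 48, 48, 68]
After line 4 (same = a is b; different objects -> False): same = False

[46, 48, 48, 68]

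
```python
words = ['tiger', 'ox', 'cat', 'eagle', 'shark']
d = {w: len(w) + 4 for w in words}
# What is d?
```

{'tiger': 9, 'ox': 6, 'cat': 7, 'eagle': 9, 'shark': 9}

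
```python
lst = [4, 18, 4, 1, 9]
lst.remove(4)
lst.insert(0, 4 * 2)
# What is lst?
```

After line 1: lst = [4, 18, 4, 1, 9]
After line 2 (remove first 4): lst = [18, 4, 1, 9]
After line 3 (insert 8 at index 0): lst = [8, 18, 4, 1, 9]

[8, 18, 4, 1, 9]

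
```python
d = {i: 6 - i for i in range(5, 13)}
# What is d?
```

{5: 1, 6: 0, 7: -1, 8: -2, 9: -3, 10: -4, 11: -5, 12: -6}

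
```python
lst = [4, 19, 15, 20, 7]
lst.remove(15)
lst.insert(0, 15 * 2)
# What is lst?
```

After line 1: lst = [4, 19, 15, 20, 7]
After line 2 (remove first 15): lst = [4, 19, 20, 7]
After line 3 (insert 30 at index 0): lst = [30, 4, 19, 20, 7]

[30, 4, 19, 20, 7]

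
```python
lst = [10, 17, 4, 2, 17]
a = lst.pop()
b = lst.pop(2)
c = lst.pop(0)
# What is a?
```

After line 1: lst = [10, 17, 4, 2, 17]
After line 2 (pop() -> a = 17): lst = [10, 17, 4, 2]
After line 3 (pop(2) -> b = 4): lst = [10, 17, 2]
After line 4 (pop(0) -> c = 10): lst = [17, 2]

17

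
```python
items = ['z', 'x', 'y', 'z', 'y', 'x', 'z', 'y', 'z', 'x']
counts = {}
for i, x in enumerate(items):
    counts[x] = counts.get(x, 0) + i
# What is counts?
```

Initial: counts = {}, items = ['z', 'x', 'y', 'z', 'y', 'x', 'z', 'y', 'z', 'x']
i=0, x='z': counts = {'z': 0}
i=1, x='x': counts = {'z': 0, 'x': 1}
i=2, x='y': counts = {'z': 0, 'x': 1, 'y': 2}
i=3, x='z': counts = {'z': 3, 'x': 1, 'y': 2}
i=4, x='y': counts = {'z': 3, 'x': 1, 'y': 6}
i=5, x='x': counts = {'z': 3, 'x': 6, 'y': 6}
i=6, x='z': counts = {'z': 9, 'x': 6, 'y': 6}
i=7, x='y': counts = {'z': 9, 'x': 6, 'y': 13}
i=8, x='z': counts = {'z': 17, 'x': 6, 'y': 13}
i=9, x='x': counts = {'z': 17, 'x': 15, 'y': 13}

{'z': 17, 'x': 15, 'y': 13}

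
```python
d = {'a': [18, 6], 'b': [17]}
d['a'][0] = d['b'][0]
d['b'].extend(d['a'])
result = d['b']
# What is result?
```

After line 1: d = {'a': [18, 6], 'b': [17]}
After line 2 (a[0] = b[0] = 17): d = {'a': [17, 6], 'b': [17]}
After line 3 (b.extend(a) appends [17, 6]): d = {'a': [17, 6], 'b': [17, 17, 6]}
After line 4: result = d['b'] = [17, 17, 6]

[17, 17, 6]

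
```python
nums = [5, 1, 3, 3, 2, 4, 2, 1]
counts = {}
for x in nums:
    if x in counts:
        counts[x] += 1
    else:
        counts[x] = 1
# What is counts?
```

Initial: counts = {}, nums = [5, 1, 3, 3, 2, 4, 2, 1]
See 5: counts = {5: 1}
See 1: counts = {5: 1, 1: 1}
See 3: counts = {5: 1, 1: 1, 3: 1}
See 3: counts = {5: 1, 1: 1, 3: 2}
See 2: counts = {5: 1, 1: 1, 3: 2, 2: 1}
See 4: counts = {5: 1, 1: 1, 3: 2, 2: 1, 4: 1}
See 2: counts = {5: 1, 1: 1, 3: 2, 2: 2, 4: 1}
See 1: counts = {5: 1, 1: 2, 3: 2, 2: 2, 4: 1}

{5: 1, 1: 2, 3: 2, 2: 2, 4: 1}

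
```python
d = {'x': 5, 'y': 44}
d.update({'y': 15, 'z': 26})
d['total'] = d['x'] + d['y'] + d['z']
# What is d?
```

After line 1: d = {'x': 5, 'y': 44}
After line 2 (y overwritten, z added): d = {'x': 5, 'y': 15, 'z': 26}
After line 3 (total = 5 + 15 + 26 = 46): d = {'x': 5, 'y': 15, 'z': 26, 'total': 46}

{'x': 5, 'y': 15, 'z': 26, 'total': 46}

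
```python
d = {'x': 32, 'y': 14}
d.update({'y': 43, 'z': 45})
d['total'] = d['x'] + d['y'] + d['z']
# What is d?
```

After line 1: d = {'x': 32, 'y': 14}
After line 2 (y overwritten, z added): d = {'x': 32, 'y': 43, 'z': 45}
After line 3 (total = 32 + 43 + 45 = 120): d = {'x': 32, 'y': 43, 'z': 45, 'total': 120}

{'x': 32, 'y': 43, 'z': 45, 'total': 120}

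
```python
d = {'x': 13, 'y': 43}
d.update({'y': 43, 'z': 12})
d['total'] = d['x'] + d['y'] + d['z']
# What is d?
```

After line 1: d = {'x': 13, 'y': 43}
After line 2 (y overwritten, z added): d = {'x': 13, 'y': 43, 'z': 12}
After line 3 (total = 13 + 43 + 12 = 68): d = {'x': 13, 'y': 43, 'z': 12, 'total': 68}

{'x': 13, 'y': 43, 'z': 12, 'total': 68}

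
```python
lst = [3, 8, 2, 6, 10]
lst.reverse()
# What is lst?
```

[10, 6, 2, 8, 3]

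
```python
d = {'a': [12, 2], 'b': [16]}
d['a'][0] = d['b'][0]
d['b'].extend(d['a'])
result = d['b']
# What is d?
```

After line 1: d = {'a': [12, 2], 'b': [16]}
After line 2 (a[0] = b[0] = 16): d = {'a': [16, 2], 'b': [16]}
After line 3 (b.extend(a) appends [16, 2]): d = {'a': [16, 2], 'b': [16, 16, 2]}
After line 4: result = d['b'] = [16, 16, 2]

{'a': [16, 2], 'b': [16, 16, 2]}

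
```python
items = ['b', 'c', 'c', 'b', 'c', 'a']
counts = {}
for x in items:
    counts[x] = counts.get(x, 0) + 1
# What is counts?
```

Initial: counts = {}, items = ['b', 'c', 'c', 'b', 'c', 'a']
See 'b': counts = {'b': 1}
See 'c': counts = {'b': 1, 'c': 1}
See 'c': counts = {'b': 1, 'c': 2}
See 'b': counts = {'b': 2, 'c': 2}
See 'c': counts = {'b': 2, 'c': 3}
See 'a': counts = {'b': 2, 'c': 3, 'a': 1}

{'b': 2, 'c': 3, 'a': 1}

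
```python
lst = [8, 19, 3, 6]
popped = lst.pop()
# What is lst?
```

[8, 19, 3]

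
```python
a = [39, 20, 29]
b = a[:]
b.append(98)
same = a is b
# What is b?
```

After line 1: a = [39, 20, 29]
After line 2 (b = a[:] is a shallow copy, new object): a = [39, 20, 29], b = [39, 20, 29]
After line 3 (append only mutates b): a = [39, 20, 29], b = [39, 20, 29, 98]
After line 4 (same = a is b; different objects -> False): same = False

[39, 20, 29, 98]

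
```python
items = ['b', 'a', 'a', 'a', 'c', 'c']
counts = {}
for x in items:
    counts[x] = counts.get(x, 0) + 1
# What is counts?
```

Initial: counts = {}, items = ['b', 'a', 'a', 'a', 'c', 'c']
See 'b': counts = {'b': 1}
See 'a': counts = {'b': 1, 'a': 1}
See 'a': counts = {'b': 1, 'a': 2}
See 'a': counts = {'b': 1, 'a': 3}
See 'c': counts = {'b': 1, 'a': 3, 'c': 1}
See 'c': counts = {'b': 1, 'a': 3, 'c': 2}

{'b': 1, 'a': 3, 'c': 2}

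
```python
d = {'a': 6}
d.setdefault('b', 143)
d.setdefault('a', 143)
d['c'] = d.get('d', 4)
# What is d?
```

After line 1: d = {'a': 6}
After line 2 (setdefault adds 'b'=143): d = {'a': 6, 'b': 143}
After line 3 (setdefault 'a' no-op, already exists): d = {'a': 6, 'b': 143}
After line 4 (get('d', 4) returns default since 'd' not in d): d = {'a': 6, 'b': 143, 'c': 4}

{'a': 6, 'b': 143, 'c': 4}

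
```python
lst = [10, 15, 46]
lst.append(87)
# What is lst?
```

[10, 15, 46, 87]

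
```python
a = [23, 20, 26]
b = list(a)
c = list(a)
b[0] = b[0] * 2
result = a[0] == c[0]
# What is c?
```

After line 1: a = [23, 20, 26]
After line 2 (b = list(a), copy): a = [23, 20, 26], b = [23, 20, 26]
After line 3 (c = list(a) is a copy, new object): c = [23, 20, 26]
After line 4 (b[0] = 23 * 2 = 46; only b mutates (copy)): a = [23, 20, 26], b = [46, 20, 26], c = [23, 20, 26]
After line 5 (a[0] = 23, c[0] = 23; result = True)

[23, 20, 26]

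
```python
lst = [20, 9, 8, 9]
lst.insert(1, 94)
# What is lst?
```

[20, 94, 9, 8, 9]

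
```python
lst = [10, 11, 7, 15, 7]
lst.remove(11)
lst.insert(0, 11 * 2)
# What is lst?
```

After line 1: lst = [10, 11, 7, 15, 7]
After line 2 (remove first 11): lst = [10, 7, 15, 7]
After line 3 (insert 22 at index 0): lst = [22, 10, 7, 15, 7]

[22, 10, 7, 15, 7]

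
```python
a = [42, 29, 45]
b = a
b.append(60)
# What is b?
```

After line 1: a = [42, 29, 45]
After line 2 (b = a is an alias, same object): a = [42, 29, 45], b = [42, 29, 45]
After line 3 (b.append mutates the shared list): a = [42, 29, 45, 60], b = [42, 29, 45, 60]

[42, 29, 45, 60]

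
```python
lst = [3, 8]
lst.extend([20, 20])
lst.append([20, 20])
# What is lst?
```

After line 1: lst = [3, 8]
After line 2 (extend unpacks [20, 20]): lst = [3, 8, 20, 20]
After line 3 (append adds [20, 20] as single element): lst = [3, 8, 20, 20, [20, 20]]

[3, 8, 20, 20, [20, 20]]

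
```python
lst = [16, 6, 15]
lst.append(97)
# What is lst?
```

[16, 6, 15, 97]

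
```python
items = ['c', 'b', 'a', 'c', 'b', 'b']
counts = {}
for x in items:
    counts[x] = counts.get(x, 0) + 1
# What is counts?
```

Initial: counts = {}, items = ['c', 'b', 'a', 'c', 'b', 'b']
See 'c': counts = {'c': 1}
See 'b': counts = {'c': 1, 'b': 1}
See 'a': counts = {'c': 1, 'b': 1, 'a': 1}
See 'c': counts = {'c': 2, 'b': 1, 'a': 1}
See 'b': counts = {'c': 2, 'b': 2, 'a': 1}
See 'b': counts = {'c': 2, 'b': 3, 'a': 1}

{'c': 2, 'b': 3, 'a': 1}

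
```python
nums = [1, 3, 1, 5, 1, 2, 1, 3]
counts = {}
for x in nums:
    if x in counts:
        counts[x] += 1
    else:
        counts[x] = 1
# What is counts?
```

Initial: counts = {}, nums = [1, 3, 1, 5, 1, 2, 1, 3]
See 1: counts = {1: 1}
See 3: counts = {1: 1, 3: 1}
See 1: counts = {1: 2, 3: 1}
See 5: counts = {1: 2, 3: 1, 5: 1}
See 1: counts = {1: 3, 3: 1, 5: 1}
See 2: counts = {1: 3, 3: 1, 5: 1, 2: 1}
See 1: counts = {1: 4, 3: 1, 5: 1, 2: 1}
See 3: counts = {1: 4, 3: 2, 5: 1, 2: 1}

{1: 4, 3: 2, 5: 1, 2: 1}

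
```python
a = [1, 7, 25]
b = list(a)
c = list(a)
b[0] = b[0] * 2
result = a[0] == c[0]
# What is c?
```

After line 1: a = [1, 7, 25]
After line 2 (b = list(a), copy): a = [1, 7, 25], b = [1, 7, 25]
After line 3 (c = list(a) is a copy, new object): c = [1, 7, 25]
After line 4 (b[0] = 1 * 2 = 2; only b mutates (copy)): a = [1, 7, 25], b = [2, 7, 25], c = [1, 7, 25]
After line 5 (a[0] = 1, c[0] = 1; result = True)

[1, 7, 25]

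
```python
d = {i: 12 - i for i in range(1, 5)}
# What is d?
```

{1: 11, 2: 10, 3: 9, 4: 8}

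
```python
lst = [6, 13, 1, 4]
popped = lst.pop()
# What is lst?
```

[6, 13, 1]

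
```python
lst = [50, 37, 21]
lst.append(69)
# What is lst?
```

[50, 37, 21, 69]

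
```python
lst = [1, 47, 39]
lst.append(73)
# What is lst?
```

[1, 47, 39, 73]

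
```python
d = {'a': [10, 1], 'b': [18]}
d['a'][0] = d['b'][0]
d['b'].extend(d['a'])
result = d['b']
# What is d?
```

After line 1: d = {'a': [10, 1], 'b': [18]}
After line 2 (a[0] = b[0] = 18): d = {'a': [18, 1], 'b': [18]}
After line 3 (b.extend(a) appends [18, 1]): d = {'a': [18, 1], 'b': [18, 18, 1]}
After line 4: result = d['b'] = [18, 18, 1]

{'a': [18, 1], 'b': [18, 18, 1]}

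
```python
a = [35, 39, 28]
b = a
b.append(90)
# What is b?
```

After line 1: a = [35, 39, 28]
After line 2 (b = a is an alias, same object): a = [35, 39, 28], b = [35, 39, 28]
After line 3 (b.append mutates the shared list): a = [35, 39, 28, 90], b = [35, 39, 28, 90]

[35, 39, 28, 90]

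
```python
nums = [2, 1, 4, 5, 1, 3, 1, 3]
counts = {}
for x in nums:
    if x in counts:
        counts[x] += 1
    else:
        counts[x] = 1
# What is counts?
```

Initial: counts = {}, nums = [2, 1, 4, 5, 1, 3, 1, 3]
See 2: counts = {2: 1}
See 1: counts = {2: 1, 1: 1}
See 4: counts = {2: 1, 1: 1, 4: 1}
See 5: counts = {2: 1, 1: 1, 4: 1, 5: 1}
See 1: counts = {2: 1, 1: 2, 4: 1, 5: 1}
See 3: counts = {2: 1, 1: 2, 4: 1, 5: 1, 3: 1}
See 1: counts = {2: 1, 1: 3, 4: 1, 5: 1, 3: 1}
See 3: counts = {2: 1, 1: 3, 4: 1, 5: 1, 3: 2}

{2: 1, 1: 3, 4: 1, 5: 1, 3: 2}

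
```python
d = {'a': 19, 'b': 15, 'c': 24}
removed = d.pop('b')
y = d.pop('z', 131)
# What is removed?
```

After line 1: d = {'a': 19, 'b': 15, 'c': 24}
After line 2 (pop 'b' returns 15): d = {'a': 19, 'c': 24}, removed = 15
After line 3 (pop 'z' missing, returns default 131): d = {'a': 19, 'c': 24}, y = 131

15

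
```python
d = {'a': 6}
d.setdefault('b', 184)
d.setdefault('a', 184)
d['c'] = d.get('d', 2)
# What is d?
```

After line 1: d = {'a': 6}
After line 2 (setdefault adds 'b'=184): d = {'a': 6, 'b': 184}
After line 3 (setdefault 'a' no-op, already exists): d = {'a': 6, 'b': 184}
After line 4 (get('d', 2) returns default since 'd' not in d): d = {'a': 6, 'b': 184, 'c': 2}

{'a': 6, 'b': 184, 'c': 2}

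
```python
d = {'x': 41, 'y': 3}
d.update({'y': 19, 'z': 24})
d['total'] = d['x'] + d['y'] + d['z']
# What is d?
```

After line 1: d = {'x': 41, 'y': 3}
After line 2 (y overwritten, z added): d = {'x': 41, 'y': 19, 'z': 24}
After line 3 (total = 41 + 19 + 24 = 84): d = {'x': 41, 'y': 19, 'z': 24, 'total': 84}

{'x': 41, 'y': 19, 'z': 24, 'total': 84}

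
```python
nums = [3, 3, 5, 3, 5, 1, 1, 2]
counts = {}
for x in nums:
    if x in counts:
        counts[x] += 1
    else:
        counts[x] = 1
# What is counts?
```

Initial: counts = {}, nums = [3, 3, 5, 3, 5, 1, 1, 2]
See 3: counts = {3: 1}
See 3: counts = {3: 2}
See 5: counts = {3: 2, 5: 1}
See 3: counts = {3: 3, 5: 1}
See 5: counts = {3: 3, 5: 2}
See 1: counts = {3: 3, 5: 2, 1: 1}
See 1: counts = {3: 3, 5: 2, 1: 2}
See 2: counts = {3: 3, 5: 2, 1: 2, 2: 1}

{3: 3, 5: 2, 1: 2, 2: 1}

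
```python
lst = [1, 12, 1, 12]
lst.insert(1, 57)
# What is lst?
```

[1, 57, 12, 1, 12]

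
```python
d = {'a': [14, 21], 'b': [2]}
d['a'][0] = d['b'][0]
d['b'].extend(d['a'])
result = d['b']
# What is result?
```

After line 1: d = {'a': [14, 21], 'b': [2]}
After line 2 (a[0] = b[0] = 2): d = {'a': [2, 21], 'b': [2]}
After line 3 (b.extend(a) appends [2, 21]): d = {'a': [2, 21], 'b': [2, 2, 21]}
After line 4: result = d['b'] = [2, 2, 21]

[2, 2, 21]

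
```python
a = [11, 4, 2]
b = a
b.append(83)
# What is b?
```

After line 1: a = [11, 4, 2]
After line 2 (b = a is an alias, same object): a = [11, 4, 2], b = [11, 4, 2]
After line 3 (b.append mutates the shared list): a = [11, 4, 2, 83], b = [11, 4, 2, 83]

[11, 4, 2, 83]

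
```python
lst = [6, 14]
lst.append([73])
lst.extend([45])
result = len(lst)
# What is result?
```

After line 1: lst = [6, 14]
After line 2 (append adds [73] as single element): lst = [6, 14, [73]]
After line 3 (extend unpacks [45], adds 45): lst = [6, 14, [73], 45]
After line 4: result = len(lst) = 4

4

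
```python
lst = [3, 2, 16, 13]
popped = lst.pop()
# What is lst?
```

[3, 2, 16]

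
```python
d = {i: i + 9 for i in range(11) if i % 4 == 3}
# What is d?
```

{3: 12, 7: 16}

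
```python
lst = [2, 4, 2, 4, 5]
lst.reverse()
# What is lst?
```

[5, 4, 2, 4, 2]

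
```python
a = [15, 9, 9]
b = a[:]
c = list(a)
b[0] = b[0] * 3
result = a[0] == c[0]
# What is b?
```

After line 1: a = [15, 9, 9]
After line 2 (b = a[:], copy): a = [15, 9, 9], b = [15, 9, 9]
After line 3 (c = list(a) is a copy, new object): c = [15, 9, 9]
After line 4 (b[0] = 15 * 3 = 45; only b mutates (copy)): a = [15, 9, 9], b = [45, 9, 9], c = [15, 9, 9]
After line 5 (a[0] = 15, c[0] = 15; result = True)

[45, 9, 9]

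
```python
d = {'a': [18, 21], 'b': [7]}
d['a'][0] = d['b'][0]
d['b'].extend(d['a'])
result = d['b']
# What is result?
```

After line 1: d = {'a': [18, 21], 'b': [7]}
After line 2 (a[0] = b[0] = 7): d = {'a': [7, 21], 'b': [7]}
After line 3 (b.extend(a) appends [7, 21]): d = {'a': [7, 21], 'b': [7, 7, 21]}
After line 4: result = d['b'] = [7, 7, 21]

[7, 7, 21]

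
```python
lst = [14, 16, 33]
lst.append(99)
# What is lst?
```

[14, 16, 33, 99]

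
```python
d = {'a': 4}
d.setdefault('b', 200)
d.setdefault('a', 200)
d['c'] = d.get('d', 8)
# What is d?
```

After line 1: d = {'a': 4}
After line 2 (setdefault adds 'b'=200): d = {'a': 4, 'b': 200}
After line 3 (setdefault 'a' no-op, already exists): d = {'a': 4, 'b': 200}
After line 4 (get('d', 8) returns default since 'd' not in d): d = {'a': 4, 'b': 200, 'c': 8}

{'a': 4, 'b': 200, 'c': 8}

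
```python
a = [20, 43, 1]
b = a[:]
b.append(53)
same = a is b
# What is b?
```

After line 1: a = [20, 43, 1]
After line 2 (b = a[:] is a shallow copy, new object): a = [20, 43, 1], b = [20, 43, 1]
After line 3 (append only mutates b): a = [20, 43, 1], b = [20, 43, 1, 53]
After line 4 (same = a is b; different objects -> False): same = False

[20, 43, 1, 53]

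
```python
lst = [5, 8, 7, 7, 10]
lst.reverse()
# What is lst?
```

[10, 7, 7, 8, 5]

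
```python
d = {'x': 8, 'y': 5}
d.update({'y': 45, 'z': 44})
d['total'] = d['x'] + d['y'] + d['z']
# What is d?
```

After line 1: d = {'x': 8, 'y': 5}
After line 2 (y overwritten, z added): d = {'x': 8, 'y': 45, 'z': 44}
After line 3 (total = 8 + 45 + 44 = 97): d = {'x': 8, 'y': 45, 'z': 44, 'total': 97}

{'x': 8, 'y': 45, 'z': 44, 'total': 97}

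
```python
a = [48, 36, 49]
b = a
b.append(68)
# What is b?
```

After line 1: a = [48, 36, 49]
After line 2 (b = a is an alias, same object): a = [48, 36, 49], b = [48, 36, 49]
After line 3 (b.append mutates the shared list): a = [48, 36, 49, 68], b = [48, 36, 49, 68]

[48, 36, 49, 68]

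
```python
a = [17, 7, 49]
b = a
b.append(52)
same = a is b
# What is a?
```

After line 1: a = [17, 7, 49]
After line 2 (b = a is an alias, same object): a = [17, 7, 49], b = [17, 7, 49]
After line 3 (b.append mutates the shared list): a = [17, 7, 49, 52], b = [17, 7, 49, 52]
After line 4 (same = a is b; same object -> True): same = True

[17, 7, 49, 52]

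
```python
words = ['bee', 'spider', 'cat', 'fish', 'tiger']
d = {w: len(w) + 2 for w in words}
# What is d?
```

{'bee': 5, 'spider': 8, 'cat': 5, 'fish': 6, 'tiger': 7}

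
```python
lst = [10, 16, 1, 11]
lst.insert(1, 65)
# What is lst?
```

[10, 65, 16, 1, 11]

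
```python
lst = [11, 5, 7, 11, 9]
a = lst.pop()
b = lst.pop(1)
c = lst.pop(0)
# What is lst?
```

After line 1: lst = [11, 5, 7, 11, 9]
After line 2 (pop() -> a = 9): lst = [11, 5, 7, 11]
After line 3 (pop(1) -> b = 5): lst = [11, 7, 11]
After line 4 (pop(0) -> c = 11): lst = [7, 11]

[7, 11]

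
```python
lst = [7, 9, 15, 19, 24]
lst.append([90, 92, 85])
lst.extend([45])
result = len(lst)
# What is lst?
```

After line 1: lst = [7, 9, 15, 19, 24]
After line 2 (append adds [90, 92, 85] as single element): lst = [7, 9, 15, 19, 24, [90, 92, 85]]
After line 3 (extend unpacks [45], adds 45): lst = [7, 9, 15, 19, 24, [90, 92, 85], 45]
After line 4: result = len(lst) = 7

[7, 9, 15, 19, 24, [90, 92, 85], 45]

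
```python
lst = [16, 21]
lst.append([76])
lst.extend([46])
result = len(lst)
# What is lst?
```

After line 1: lst = [16, 21]
After line 2 (append adds [76] as single element): lst = [16, 21, [76]]
After line 3 (extend unpacks [46], adds 46): lst = [16, 21, [76], 46]
After line 4: result = len(lst) = 4

[16, 21, [76], 46]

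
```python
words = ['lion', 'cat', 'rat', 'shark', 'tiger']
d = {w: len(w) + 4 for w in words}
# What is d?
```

{'lion': 8, 'cat': 7, 'rat': 7, 'shark': 9, 'tiger': 9}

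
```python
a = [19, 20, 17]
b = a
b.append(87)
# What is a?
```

After line 1: a = [19, 20, 17]
After line 2 (b = a is an alias, same object): a = [19, 20, 17], b = [19, 20, 17]
After line 3 (b.append mutates the shared list): a = [19, 20, 17, 87], b = [19, 20, 17, 87]

[19, 20, 17, 87]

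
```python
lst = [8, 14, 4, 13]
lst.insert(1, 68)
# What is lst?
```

[8, 68, 14, 4, 13]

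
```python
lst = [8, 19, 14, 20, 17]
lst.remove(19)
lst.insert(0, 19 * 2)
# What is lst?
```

After line 1: lst = [8, 19, 14, 20, 17]
After line 2 (remove first 19): lst = [8, 14, 20, 17]
After line 3 (insert 38 at index 0): lst = [38, 8, 14, 20, 17]

[38, 8, 14, 20, 17]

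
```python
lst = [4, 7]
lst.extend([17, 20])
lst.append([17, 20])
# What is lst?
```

After line 1: lst = [4, 7]
After line 2 (extend unpacks [17, 20]): lst = [4, 7, 17, 20]
After line 3 (append adds [17, 20] as single element): lst = [4, 7, 17, 20, [17, 20]]

[4, 7, 17, 20, [17, 20]]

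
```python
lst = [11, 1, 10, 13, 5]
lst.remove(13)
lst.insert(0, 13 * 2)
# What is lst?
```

After line 1: lst = [11, 1, 10, 13, 5]
After line 2 (remove first 13): lst = [11, 1, 10, 5]
After line 3 (insert 26 at index 0): lst = [26, 11, 1, 10, 5]

[26, 11, 1, 10, 5]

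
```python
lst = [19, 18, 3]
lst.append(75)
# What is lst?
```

[19, 18, 3, 75]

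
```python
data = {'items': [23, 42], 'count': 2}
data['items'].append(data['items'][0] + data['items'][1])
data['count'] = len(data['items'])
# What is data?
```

After line 1: data = {'items': [23, 42], 'count': 2}
After line 2 (append 23 + 42 = 65): data = {'items': [23, 42, 65], 'count': 2}
After line 3 (count = len(items) = 3): data = {'items': [23, 42, 65], 'count': 3}

{'items': [23, 42, 65], 'count': 3}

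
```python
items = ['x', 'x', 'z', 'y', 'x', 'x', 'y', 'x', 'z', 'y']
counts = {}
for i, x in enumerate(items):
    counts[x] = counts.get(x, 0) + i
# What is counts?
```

Initial: counts = {}, items = ['x', 'x', 'z', 'y', 'x', 'x', 'y', 'x', 'z', 'y']
i=0, x='x': counts = {'x': 0}
i=1, x='x': counts = {'x': 1}
i=2, x='z': counts = {'x': 1, 'z': 2}
i=3, x='y': counts = {'x': 1, 'z': 2, 'y': 3}
i=4, x='x': counts = {'x': 5, 'z': 2, 'y': 3}
i=5, x='x': counts = {'x': 10, 'z': 2, 'y': 3}
i=6, x='y': counts = {'x': 10, 'z': 2, 'y': 9}
i=7, x='x': counts = {'x': 17, 'z': 2, 'y': 9}
i=8, x='z': counts = {'x': 17, 'z': 10, 'y': 9}
i=9, x='y': counts = {'x': 17, 'z': 10, 'y': 18}

{'x': 17, 'z': 10, 'y': 18}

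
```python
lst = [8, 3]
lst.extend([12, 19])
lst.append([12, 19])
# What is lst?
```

After line 1: lst = [8, 3]
After line 2 (extend unpacks [12, 19]): lst = [8, 3, 12, 19]
After line 3 (append adds [12, 19] as single element): lst = [8, 3, 12, 19, [12, 19]]

[8, 3, 12, 19, [12, 19]]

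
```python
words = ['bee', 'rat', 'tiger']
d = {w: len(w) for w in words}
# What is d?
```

{'bee': 3, 'rat': 3, 'tiger': 5}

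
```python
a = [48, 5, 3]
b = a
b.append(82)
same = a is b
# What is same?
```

After line 1: a = [48, 5, 3]
After line 2 (b = a is an alias, same object): a = [48, 5, 3], b = [48, 5, 3]
After line 3 (b.append mutates the shared list): a = [48, 5, 3, 82], b = [48, 5, 3, 82]
After line 4 (same = a is b; same object -> True): same = True

True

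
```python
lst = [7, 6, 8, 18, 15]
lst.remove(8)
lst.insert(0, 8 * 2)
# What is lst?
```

After line 1: lst = [7, 6, 8, 18, 15]
After line 2 (remove first 8): lst = [7, 6, 18, 15]
After line 3 (insert 16 at index 0): lst = [16, 7, 6, 18, 15]

[16, 7, 6, 18, 15]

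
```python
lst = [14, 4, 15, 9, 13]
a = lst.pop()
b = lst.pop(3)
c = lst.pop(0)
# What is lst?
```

After line 1: lst = [14, 4, 15, 9, 13]
After line 2 (pop() -> a = 13): lst = [14, 4, 15, 9]
After line 3 (pop(3) -> b = 9): lst = [14, 4, 15]
After line 4 (pop(0) -> c = 14): lst = [4, 15]

[4, 15]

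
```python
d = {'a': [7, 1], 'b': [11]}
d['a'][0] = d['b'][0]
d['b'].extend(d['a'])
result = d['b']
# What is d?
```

After line 1: d = {'a': [7, 1], 'b': [11]}
After line 2 (a[0] = b[0] = 11): d = {'a': [11, 1], 'b': [11]}
After line 3 (b.extend(a) appends [11, 1]): d = {'a': [11, 1], 'b': [11, 11, 1]}
After line 4: result = d['b'] = [11, 11, 1]

{'a': [11, 1], 'b': [11, 11, 1]}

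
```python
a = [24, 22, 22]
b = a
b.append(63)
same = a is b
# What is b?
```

After line 1: a = [24, 22, 22]
After line 2 (b = a is an alias, same object): a = [24, 22, 22], b = [24, 22, 22]
After line 3 (b.append mutates the shared list): a = [24, 22, 22, 63], b = [24, 22, 22, 63]
After line 4 (same = a is b; same object -> True): same = True

[24, 22, 22, 63]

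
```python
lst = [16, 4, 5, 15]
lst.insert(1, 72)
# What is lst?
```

[16, 72, 4, 5, 15]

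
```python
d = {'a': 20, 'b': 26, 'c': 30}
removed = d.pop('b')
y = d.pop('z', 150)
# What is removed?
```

After line 1: d = {'a': 20, 'b': 26, 'c': 30}
After line 2 (pop 'b' returns 26): d = {'a': 20, 'c': 30}, removed = 26
After line 3 (pop 'z' missing, returns default 150): d = {'a': 20, 'c': 30}, y = 150

26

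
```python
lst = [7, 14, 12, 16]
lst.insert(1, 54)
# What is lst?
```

[7, 54, 14, 12, 16]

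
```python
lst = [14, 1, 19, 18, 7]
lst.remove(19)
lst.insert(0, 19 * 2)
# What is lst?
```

After line 1: lst = [14, 1, 19, 18, 7]
After line 2 (remove first 19): lst = [14, 1, 18, 7]
After line 3 (insert 38 at index 0): lst = [38, 14, 1, 18, 7]

[38, 14, 1, 18, 7]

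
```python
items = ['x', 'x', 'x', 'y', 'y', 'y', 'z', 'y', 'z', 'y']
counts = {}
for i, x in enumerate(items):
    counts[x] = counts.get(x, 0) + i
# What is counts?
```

Initial: counts = {}, items = ['x', 'x', 'x', 'y', 'y', 'y', 'z', 'y', 'z', 'y']
i=0, x='x': counts = {'x': 0}
i=1, x='x': counts = {'x': 1}
i=2, x='x': counts = {'x': 3}
i=3, x='y': counts = {'x': 3, 'y': 3}
i=4, x='y': counts = {'x': 3, 'y': 7}
i=5, x='y': counts = {'x': 3, 'y': 12}
i=6, x='z': counts = {'x': 3, 'y': 12, 'z': 6}
i=7, x='y': counts = {'x': 3, 'y': 19, 'z': 6}
i=8, x='z': counts = {'x': 3, 'y': 19, 'z': 14}
i=9, x='y': counts = {'x': 3, 'y': 28, 'z': 14}

{'x': 3, 'y': 28, 'z': 14}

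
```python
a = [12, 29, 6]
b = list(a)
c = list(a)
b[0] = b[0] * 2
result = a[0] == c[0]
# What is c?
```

After line 1: a = [12, 29, 6]
After line 2 (b = list(a), copy): a = [12, 29, 6], b = [12, 29, 6]
After line 3 (c = list(a) is a copy, new object): c = [12, 29, 6]
After line 4 (b[0] = 12 * 2 = 24; only b mutates (copy)): a = [12, 29, 6], b = [24, 29, 6], c = [12, 29, 6]
After line 5 (a[0] = 12, c[0] = 12; result = True)

[12, 29, 6]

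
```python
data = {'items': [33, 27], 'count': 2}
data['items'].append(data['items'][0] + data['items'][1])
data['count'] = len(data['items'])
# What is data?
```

After line 1: data = {'items': [33, 27], 'count': 2}
After line 2 (append 33 + 27 = 60): data = {'items': [33, 27, 60], 'count': 2}
After line 3 (count = len(items) = 3): data = {'items': [33, 27, 60], 'count': 3}

{'items': [33, 27, 60], 'count': 3}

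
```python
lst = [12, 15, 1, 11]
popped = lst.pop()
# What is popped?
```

11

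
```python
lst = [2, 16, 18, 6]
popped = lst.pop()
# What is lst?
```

[2, 16, 18]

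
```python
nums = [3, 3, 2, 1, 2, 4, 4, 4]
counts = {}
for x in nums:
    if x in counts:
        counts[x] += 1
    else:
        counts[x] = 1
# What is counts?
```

Initial: counts = {}, nums = [3, 3, 2, 1, 2, 4, 4, 4]
See 3: counts = {3: 1}
See 3: counts = {3: 2}
See 2: counts = {3: 2, 2: 1}
See 1: counts = {3: 2, 2: 1, 1: 1}
See 2: counts = {3: 2, 2: 2, 1: 1}
See 4: counts = {3: 2, 2: 2, 1: 1, 4: 1}
See 4: counts = {3: 2, 2: 2, 1: 1, 4: 2}
See 4: counts = {3: 2, 2: 2, 1: 1, 4: 3}

{3: 2, 2: 2, 1: 1, 4: 3}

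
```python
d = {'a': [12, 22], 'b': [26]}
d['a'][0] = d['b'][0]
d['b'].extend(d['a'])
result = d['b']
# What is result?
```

After line 1: d = {'a': [12, 22], 'b': [26]}
After line 2 (a[0] = b[0] = 26): d = {'a': [26, 22], 'b': [26]}
After line 3 (b.extend(a) appends [26, 22]): d = {'a': [26, 22], 'b': [26, 26, 22]}
After line 4: result = d['b'] = [26, 26, 22]

[26, 26, 22]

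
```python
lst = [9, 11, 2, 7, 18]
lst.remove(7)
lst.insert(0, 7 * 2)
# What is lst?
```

After line 1: lst = [9, 11, 2, 7, 18]
After line 2 (remove first 7): lst = [9, 11, 2, 18]
After line 3 (insert 14 at index 0): lst = [14, 9, 11, 2, 18]

[14, 9, 11, 2, 18]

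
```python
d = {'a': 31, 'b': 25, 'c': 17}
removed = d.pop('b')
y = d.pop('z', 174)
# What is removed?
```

After line 1: d = {'a': 31, 'b': 25, 'c': 17}
After line 2 (pop 'b' returns 25): d = {'a': 31, 'c': 17}, removed = 25
After line 3 (pop 'z' missing, returns default 174): d = {'a': 31, 'c': 17}, y = 174

25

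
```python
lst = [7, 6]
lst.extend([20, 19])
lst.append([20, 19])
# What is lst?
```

After line 1: lst = [7, 6]
After line 2 (extend unpacks [20, 19]): lst = [7, 6, 20, 19]
After line 3 (append adds [20, 19] as single element): lst = [7, 6, 20, 19, [20, 19]]

[7, 6, 20, 19, [20, 19]]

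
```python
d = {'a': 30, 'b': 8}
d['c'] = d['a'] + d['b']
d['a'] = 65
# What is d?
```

After line 1: d = {'a': 30, 'b': 8}
After line 2 (d['c'] = 30 + 8): d = {'a': 30, 'b': 8, 'c': 38}
After line 3: d = {'a': 65, 'b': 8, 'c': 38}

{'a': 65, 'b': 8, 'c': 38}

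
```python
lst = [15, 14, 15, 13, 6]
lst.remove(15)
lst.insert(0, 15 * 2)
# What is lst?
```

After line 1: lst = [15, 14, 15, 13, 6]
After line 2 (remove first 15): lst = [14, 15, 13, 6]
After line 3 (insert 30 at index 0): lst = [30, 14, 15, 13, 6]

[30, 14, 15, 13, 6]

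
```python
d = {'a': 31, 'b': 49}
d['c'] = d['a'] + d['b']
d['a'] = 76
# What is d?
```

After line 1: d = {'a': 31, 'b': 49}
After line 2 (d['c'] = 31 + 49): d = {'a': 31, 'b': 49, 'c': 80}
After line 3: d = {'a': 76, 'b': 49, 'c': 80}

{'a': 76, 'b': 49, 'c': 80}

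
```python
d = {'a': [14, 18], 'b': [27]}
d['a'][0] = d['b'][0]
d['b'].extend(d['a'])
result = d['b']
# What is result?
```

After line 1: d = {'a': [14, 18], 'b': [27]}
After line 2 (a[0] = b[0] = 27): d = {'a': [27, 18], 'b': [27]}
After line 3 (b.extend(a) appends [27, 18]): d = {'a': [27, 18], 'b': [27, 27, 18]}
After line 4: result = d['b'] = [27, 27, 18]

[27, 27, 18]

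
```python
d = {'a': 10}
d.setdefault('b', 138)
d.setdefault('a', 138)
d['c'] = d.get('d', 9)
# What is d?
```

After line 1: d = {'a': 10}
After line 2 (setdefault adds 'b'=138): d = {'a': 10, 'b': 138}
After line 3 (setdefault 'a' no-op, already exists): d = {'a': 10, 'b': 138}
After line 4 (get('d', 9) returns default since 'd' not in d): d = {'a': 10, 'b': 138, 'c': 9}

{'a': 10, 'b': 138, 'c': 9}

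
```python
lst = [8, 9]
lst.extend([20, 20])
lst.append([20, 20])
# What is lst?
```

After line 1: lst = [8, 9]
After line 2 (extend unpacks [20, 20]): lst = [8, 9, 20, 20]
After line 3 (append adds [20, 20] as single element): lst = [8, 9, 20, 20, [20, 20]]

[8, 9, 20, 20, [20, 20]]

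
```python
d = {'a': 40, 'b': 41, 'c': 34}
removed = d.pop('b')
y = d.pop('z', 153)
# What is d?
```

After line 1: d = {'a': 40, 'b': 41, 'c': 34}
After line 2 (pop 'b' returns 41): d = {'a': 40, 'c': 34}, removed = 41
After line 3 (pop 'z' missing, returns default 153): d = {'a': 40, 'c': 34}, y = 153

{'a': 40, 'c': 34}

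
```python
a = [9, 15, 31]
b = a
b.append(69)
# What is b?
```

After line 1: a = [9, 15, 31]
After line 2 (b = a is an alias, same object): a = [9, 15, 31], b = [9, 15, 31]
After line 3 (b.append mutates the shared list): a = [9, 15, 31, 69], b = [9, 15, 31, 69]

[9, 15, 31, 69]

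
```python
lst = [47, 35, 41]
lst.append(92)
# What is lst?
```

[47, 35, 41, 92]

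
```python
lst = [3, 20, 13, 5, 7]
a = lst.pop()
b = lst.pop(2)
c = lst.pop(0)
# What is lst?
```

After line 1: lst = [3, 20, 13, 5, 7]
After line 2 (pop() -> a = 7): lst = [3, 20, 13, 5]
After line 3 (pop(2) -> b = 13): lst = [3, 20, 5]
After line 4 (pop(0) -> c = 3): lst = [20, 5]

[20, 5]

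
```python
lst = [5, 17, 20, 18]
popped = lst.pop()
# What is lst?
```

[5, 17, 20]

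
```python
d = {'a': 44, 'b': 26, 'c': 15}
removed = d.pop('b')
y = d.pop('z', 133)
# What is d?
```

After line 1: d = {'a': 44, 'b': 26, 'c': 15}
After line 2 (pop 'b' returns 26): d = {'a': 44, 'c': 15}, removed = 26
After line 3 (pop 'z' missing, returns default 133): d = {'a': 44, 'c': 15}, y = 133

{'a': 44, 'c': 15}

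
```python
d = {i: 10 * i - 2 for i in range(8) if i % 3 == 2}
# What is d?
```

{2: 18, 5: 48}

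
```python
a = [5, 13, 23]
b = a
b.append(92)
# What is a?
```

After line 1: a = [5, 13, 23]
After line 2 (b = a is an alias, same object): a = [5, 13, 23], b = [5, 13, 23]
After line 3 (b.append mutates the shared list): a = [5, 13, 23, 92], b = [5, 13, 23, 92]

[5, 13, 23, 92]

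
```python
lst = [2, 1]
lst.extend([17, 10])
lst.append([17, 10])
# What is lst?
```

After line 1: lst = [2, 1]
After line 2 (extend unpacks [17, 10]): lst = [2, 1, 17, 10]
After line 3 (append adds [17, 10] as single element): lst = [2, 1, 17, 10, [17, 10]]

[2, 1, 17, 10, [17, 10]]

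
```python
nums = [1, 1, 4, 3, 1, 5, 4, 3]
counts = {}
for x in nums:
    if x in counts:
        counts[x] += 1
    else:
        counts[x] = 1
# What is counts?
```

Initial: counts = {}, nums = [1, 1, 4, 3, 1, 5, 4, 3]
See 1: counts = {1: 1}
See 1: counts = {1: 2}
See 4: counts = {1: 2, 4: 1}
See 3: counts = {1: 2, 4: 1, 3: 1}
See 1: counts = {1: 3, 4: 1, 3: 1}
See 5: counts = {1: 3, 4: 1, 3: 1, 5: 1}
See 4: counts = {1: 3, 4: 2, 3: 1, 5: 1}
See 3: counts = {1: 3, 4: 2, 3: 2, 5: 1}

{1: 3, 4: 2, 3: 2, 5: 1}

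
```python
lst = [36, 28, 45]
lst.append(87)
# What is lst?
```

[36, 28, 45, 87]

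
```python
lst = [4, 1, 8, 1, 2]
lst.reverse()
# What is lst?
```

[2, 1, 8, 1, 4]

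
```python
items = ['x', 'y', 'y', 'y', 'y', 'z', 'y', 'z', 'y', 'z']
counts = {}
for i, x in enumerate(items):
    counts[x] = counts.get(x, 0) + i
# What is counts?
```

Initial: counts = {}, items = ['x', 'y', 'y', 'y', 'y', 'z', 'y', 'z', 'y', 'z']
i=0, x='x': counts = {'x': 0}
i=1, x='y': counts = {'x': 0, 'y': 1}
i=2, x='y': counts = {'x': 0, 'y': 3}
i=3, x='y': counts = {'x': 0, 'y': 6}
i=4, x='y': counts = {'x': 0, 'y': 10}
i=5, x='z': counts = {'x': 0, 'y': 10, 'z': 5}
i=6, x='y': counts = {'x': 0, 'y': 16, 'z': 5}
i=7, x='z': counts = {'x': 0, 'y': 16, 'z': 12}
i=8, x='y': counts = {'x': 0, 'y': 24, 'z': 12}
i=9, x='z': counts = {'x': 0, 'y': 24, 'z': 21}

{'x': 0, 'y': 24, 'z': 21}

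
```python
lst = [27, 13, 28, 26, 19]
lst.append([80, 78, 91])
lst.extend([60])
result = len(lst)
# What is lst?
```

After line 1: lst = [27, 13, 28, 26, 19]
After line 2 (append adds [80, 78, 91] as single element): lst = [27, 13, 28, 26, 19, [80, 78, 91]]
After line 3 (extend unpacks [60], adds 60): lst = [27, 13, 28, 26, 19, [80, 78, 91], 60]
After line 4: result = len(lst) = 7

[27, 13, 28, 26, 19, [80, 78, 91], 60]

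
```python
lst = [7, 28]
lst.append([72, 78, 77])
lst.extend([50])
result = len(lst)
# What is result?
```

After line 1: lst = [7, 28]
After line 2 (append adds [72, 78, 77] as single element): lst = [7, 28, [72, 78, 77]]
After line 3 (extend unpacks [50], adds 50): lst = [7, 28, [72, 78, 77], 50]
After line 4: result = len(lst) = 4

4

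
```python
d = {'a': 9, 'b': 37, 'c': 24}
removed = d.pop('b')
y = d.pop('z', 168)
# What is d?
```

After line 1: d = {'a': 9, 'b': 37, 'c': 24}
After line 2 (pop 'b' returns 37): d = {'a': 9, 'c': 24}, removed = 37
After line 3 (pop 'z' missing, returns default 168): d = {'a': 9, 'c': 24}, y = 168

{'a': 9, 'c': 24}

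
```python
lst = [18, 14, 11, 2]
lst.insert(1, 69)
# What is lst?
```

[18, 69, 14, 11, 2]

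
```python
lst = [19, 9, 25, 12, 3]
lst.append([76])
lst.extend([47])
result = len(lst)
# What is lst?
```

After line 1: lst = [19, 9, 25, 12, 3]
After line 2 (append adds [76] as single element): lst = [19, 9, 25, 12, 3, [76]]
After line 3 (extend unpacks [47], adds 47): lst = [19, 9, 25, 12, 3, [76], 47]
After line 4: result = len(lst) = 7

[19, 9, 25, 12, 3, [76], 47]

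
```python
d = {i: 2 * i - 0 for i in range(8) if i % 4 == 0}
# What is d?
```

{0: 0, 4: 8}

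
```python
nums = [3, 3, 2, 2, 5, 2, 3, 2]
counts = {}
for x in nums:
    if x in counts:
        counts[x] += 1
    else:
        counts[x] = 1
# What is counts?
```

Initial: counts = {}, nums = [3, 3, 2, 2, 5, 2, 3, 2]
See 3: counts = {3: 1}
See 3: counts = {3: 2}
See 2: counts = {3: 2, 2: 1}
See 2: counts = {3: 2, 2: 2}
See 5: counts = {3: 2, 2: 2, 5: 1}
See 2: counts = {3: 2, 2: 3, 5: 1}
See 3: counts = {3: 3, 2: 3, 5: 1}
See 2: counts = {3: 3, 2: 4, 5: 1}

{3: 3, 2: 4, 5: 1}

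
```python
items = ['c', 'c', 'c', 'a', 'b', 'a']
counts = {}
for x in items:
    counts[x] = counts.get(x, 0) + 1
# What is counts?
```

Initial: counts = {}, items = ['c', 'c', 'c', 'a', 'b', 'a']
See 'c': counts = {'c': 1}
See 'c': counts = {'c': 2}
See 'c': counts = {'c': 3}
See 'a': counts = {'c': 3, 'a': 1}
See 'b': counts = {'c': 3, 'a': 1, 'b': 1}
See 'a': counts = {'c': 3, 'a': 2, 'b': 1}

{'c': 3, 'a': 2, 'b': 1}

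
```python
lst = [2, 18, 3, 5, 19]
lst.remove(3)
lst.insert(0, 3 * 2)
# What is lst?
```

After line 1: lst = [2, 18, 3, 5, 19]
After line 2 (remove first 3): lst = [2, 18, 5, 19]
After line 3 (insert 6 at index 0): lst = [6, 2, 18, 5, 19]

[6, 2, 18, 5, 19]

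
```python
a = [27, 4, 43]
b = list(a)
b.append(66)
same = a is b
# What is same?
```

After line 1: a = [27, 4, 43]
After line 2 (b = list(a) is a shallow copy, new object): a = [27, 4, 43], b = [27, 4, 43]
After line 3 (append only mutates b): a = [27, 4, 43], b = [27, 4, 43, 66]
After line 4 (same = a is b; different objects -> False): same = False

False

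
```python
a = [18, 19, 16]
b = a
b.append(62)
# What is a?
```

After line 1: a = [18, 19, 16]
After line 2 (b = a is an alias, same object): a = [18, 19, 16], b = [18, 19, 16]
After line 3 (b.append mutates the shared list): a = [18, 19, 16, 62], b = [18, 19, 16, 62]

[18, 19, 16, 62]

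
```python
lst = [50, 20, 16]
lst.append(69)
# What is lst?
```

[50, 20, 16, 69]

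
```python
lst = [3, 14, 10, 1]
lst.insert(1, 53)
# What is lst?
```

[3, 53, 14, 10, 1]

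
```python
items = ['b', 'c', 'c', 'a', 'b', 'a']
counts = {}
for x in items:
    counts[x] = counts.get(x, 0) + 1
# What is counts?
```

Initial: counts = {}, items = ['b', 'c', 'c', 'a', 'b', 'a']
See 'b': counts = {'b': 1}
See 'c': counts = {'b': 1, 'c': 1}
See 'c': counts = {'b': 1, 'c': 2}
See 'a': counts = {'b': 1, 'c': 2, 'a': 1}
See 'b': counts = {'b': 2, 'c': 2, 'a': 1}
See 'a': counts = {'b': 2, 'c': 2, 'a': 2}

{'b': 2, 'c': 2, 'a': 2}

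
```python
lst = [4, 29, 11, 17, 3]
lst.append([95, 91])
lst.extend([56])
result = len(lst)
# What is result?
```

After line 1: lst = [4, 29, 11, 17, 3]
After line 2 (append adds [95, 91] as single element): lst = [4, 29, 11, 17, 3, [95, 91]]
After line 3 (extend unpacks [56], adds 56): lst = [4, 29, 11, 17, 3, [95, 91], 56]
After line 4: result = len(lst) = 7

7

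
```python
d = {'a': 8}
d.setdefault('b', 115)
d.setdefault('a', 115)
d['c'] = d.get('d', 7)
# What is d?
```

After line 1: d = {'a': 8}
After line 2 (setdefault adds 'b'=115): d = {'a': 8, 'b': 115}
After line 3 (setdefault 'a' no-op, already exists): d = {'a': 8, 'b': 115}
After line 4 (get('d', 7) returns default since 'd' not in d): d = {'a': 8, 'b': 115, 'c': 7}

{'a': 8, 'b': 115, 'c': 7}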